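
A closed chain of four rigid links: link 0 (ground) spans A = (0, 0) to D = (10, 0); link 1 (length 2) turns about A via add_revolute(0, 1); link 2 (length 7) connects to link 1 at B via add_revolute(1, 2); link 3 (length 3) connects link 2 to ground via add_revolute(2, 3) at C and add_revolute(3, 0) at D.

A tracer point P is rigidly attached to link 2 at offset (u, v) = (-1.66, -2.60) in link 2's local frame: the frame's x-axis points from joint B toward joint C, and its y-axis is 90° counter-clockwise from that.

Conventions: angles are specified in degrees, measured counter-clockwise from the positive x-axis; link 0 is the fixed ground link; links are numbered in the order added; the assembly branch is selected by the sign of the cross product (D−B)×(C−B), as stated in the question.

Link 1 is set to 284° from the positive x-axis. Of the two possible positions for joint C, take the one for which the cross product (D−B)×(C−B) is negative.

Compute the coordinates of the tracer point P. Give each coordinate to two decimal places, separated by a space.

A=(0,0), D=(10.00,0)
B = A + 2.00·(cos284°, sin284°) = (0.4838, -1.9406)
|BD| = 9.7120
circle(B,7.00) ∩ circle(D,3.00): a=6.9153, h=1.0856
  candidates: C₊=(7.0428,0.5049) cross=10.543; C₋=(7.4766,-1.6225) cross=-10.543
  branch - wants cross < 0 → take C=(7.4766,-1.6225) (cross=-10.543)
ex = (C−B)/|BC| = (0.9990,0.0454); ey = (-0.0454,0.9990)
P = B + -1.66·ex + -2.60·ey = (-1.0563,-4.6133)

-1.06 -4.61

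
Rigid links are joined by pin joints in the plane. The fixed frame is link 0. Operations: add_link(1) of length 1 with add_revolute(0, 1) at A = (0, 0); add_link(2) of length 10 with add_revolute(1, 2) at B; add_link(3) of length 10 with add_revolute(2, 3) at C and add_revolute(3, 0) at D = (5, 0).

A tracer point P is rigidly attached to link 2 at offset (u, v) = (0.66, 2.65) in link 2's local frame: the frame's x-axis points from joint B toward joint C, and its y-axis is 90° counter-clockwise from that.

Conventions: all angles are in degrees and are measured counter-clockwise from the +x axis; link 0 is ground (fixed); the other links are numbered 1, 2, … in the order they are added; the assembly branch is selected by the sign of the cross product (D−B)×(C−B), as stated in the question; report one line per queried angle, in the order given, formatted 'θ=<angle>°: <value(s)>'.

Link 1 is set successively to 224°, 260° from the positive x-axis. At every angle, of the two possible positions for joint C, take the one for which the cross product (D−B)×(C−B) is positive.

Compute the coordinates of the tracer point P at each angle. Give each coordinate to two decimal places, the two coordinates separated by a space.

A=(0,0), D=(5.00,0)
θ=224°: B = A + 1.00·(cos224°, sin224°) = (-0.7193, -0.6947)
θ=224°: |BD| = 5.7614
θ=224°: circle(B,10.00) ∩ circle(D,10.00): a=2.8807, h=9.5761
θ=224°:   candidates: C₊=(0.9857,9.1589) cross=55.171; C₋=(3.2949,-9.8536) cross=-55.171
θ=224°:   branch + wants cross > 0 → take C=(0.9857,9.1589) (cross=55.171)
θ=224°: ex = (C−B)/|BC| = (0.1705,0.9854); ey = (-0.9854,0.1705)
θ=224°: P = B + 0.66·ex + 2.65·ey = (-3.2180,0.4075)
θ=260°: B = A + 1.00·(cos260°, sin260°) = (-0.1736, -0.9848)
θ=260°: |BD| = 5.2665
θ=260°: circle(B,10.00) ∩ circle(D,10.00): a=2.6333, h=9.6471
θ=260°:   candidates: C₊=(0.6092,8.9845) cross=50.807; C₋=(4.2171,-9.9693) cross=-50.807
θ=260°:   branch + wants cross > 0 → take C=(0.6092,8.9845) (cross=50.807)
θ=260°: ex = (C−B)/|BC| = (0.0783,0.9969); ey = (-0.9969,0.0783)
θ=260°: P = B + 0.66·ex + 2.65·ey = (-2.7638,-0.1194)

θ=224°: -3.22 0.41
θ=260°: -2.76 -0.12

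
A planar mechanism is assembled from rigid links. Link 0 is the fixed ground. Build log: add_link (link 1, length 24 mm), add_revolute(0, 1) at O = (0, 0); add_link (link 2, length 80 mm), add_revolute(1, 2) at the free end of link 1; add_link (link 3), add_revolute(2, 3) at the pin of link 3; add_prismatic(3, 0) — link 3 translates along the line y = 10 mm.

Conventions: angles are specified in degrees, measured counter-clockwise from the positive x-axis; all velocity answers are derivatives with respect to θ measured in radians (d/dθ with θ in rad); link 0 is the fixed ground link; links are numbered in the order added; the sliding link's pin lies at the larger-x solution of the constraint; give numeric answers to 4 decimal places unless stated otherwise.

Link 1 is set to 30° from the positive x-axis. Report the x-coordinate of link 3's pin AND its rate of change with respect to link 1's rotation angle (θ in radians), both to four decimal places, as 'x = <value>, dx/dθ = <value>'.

geometry: r = 24 mm, L = 80 mm, e = 10 mm
crank pin P = (r cos θ, r sin θ) = (20.784610, 12.000000)
h = r sin θ − e = 12.000000 − 10 = 2.000000
x = r cos θ + √(L² − h²) = 20.784610 + 79.974996 = 100.759606
dx/dθ = −r sin θ − h·r cos θ/√(L² − h²) (θ in radians; h = 2.000000) = -12.519778

x = 100.7596, dx/dθ = -12.5198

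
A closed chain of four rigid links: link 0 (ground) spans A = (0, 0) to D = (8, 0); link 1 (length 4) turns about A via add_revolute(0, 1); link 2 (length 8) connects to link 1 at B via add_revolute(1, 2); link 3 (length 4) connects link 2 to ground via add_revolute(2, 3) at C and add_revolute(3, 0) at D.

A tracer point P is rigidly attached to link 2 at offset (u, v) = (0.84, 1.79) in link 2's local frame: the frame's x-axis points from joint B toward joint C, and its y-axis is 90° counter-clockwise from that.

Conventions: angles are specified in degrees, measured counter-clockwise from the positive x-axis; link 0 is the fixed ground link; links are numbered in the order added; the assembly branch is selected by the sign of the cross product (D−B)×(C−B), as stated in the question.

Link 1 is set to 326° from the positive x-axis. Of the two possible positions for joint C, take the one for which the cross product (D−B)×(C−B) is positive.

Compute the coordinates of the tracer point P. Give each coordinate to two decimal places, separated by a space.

A=(0,0), D=(8.00,0)
B = A + 4.00·(cos326°, sin326°) = (3.3162, -2.2368)
|BD| = 5.1905
circle(B,8.00) ∩ circle(D,4.00): a=7.2191, h=3.4475
  candidates: C₊=(8.3449,3.9851) cross=17.894; C₋=(11.3162,-2.2368) cross=-17.894
  branch + wants cross > 0 → take C=(8.3449,3.9851) (cross=17.894)
ex = (C−B)/|BC| = (0.6286,0.7777); ey = (-0.7777,0.6286)
P = B + 0.84·ex + 1.79·ey = (2.4520,-0.4583)

2.45 -0.46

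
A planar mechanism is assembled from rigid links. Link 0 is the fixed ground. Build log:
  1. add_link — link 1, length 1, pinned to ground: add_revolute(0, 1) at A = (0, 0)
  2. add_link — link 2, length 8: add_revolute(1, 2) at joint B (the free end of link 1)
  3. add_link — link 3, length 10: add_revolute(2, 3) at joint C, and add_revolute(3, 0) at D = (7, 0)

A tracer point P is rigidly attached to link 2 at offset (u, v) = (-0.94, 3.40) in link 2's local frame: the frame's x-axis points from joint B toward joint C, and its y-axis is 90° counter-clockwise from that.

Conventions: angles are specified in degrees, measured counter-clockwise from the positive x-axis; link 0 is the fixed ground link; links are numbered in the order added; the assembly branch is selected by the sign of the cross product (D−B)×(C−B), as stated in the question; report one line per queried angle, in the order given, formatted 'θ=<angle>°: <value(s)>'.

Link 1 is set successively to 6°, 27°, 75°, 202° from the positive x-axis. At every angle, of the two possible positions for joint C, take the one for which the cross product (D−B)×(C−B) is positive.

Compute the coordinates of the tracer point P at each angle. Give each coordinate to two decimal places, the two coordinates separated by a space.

A=(0,0), D=(7.00,0)
θ=6°: B = A + 1.00·(cos6°, sin6°) = (0.9945, 0.1045)
θ=6°: |BD| = 6.0064
θ=6°: circle(B,8.00) ∩ circle(D,10.00): a=0.0064, h=8.0000
θ=6°:   candidates: C₊=(1.1401,8.1032) cross=48.051; C₋=(0.8617,-7.8944) cross=-48.051
θ=6°:   branch + wants cross > 0 → take C=(1.1401,8.1032) (cross=48.051)
θ=6°: ex = (C−B)/|BC| = (0.0182,0.9998); ey = (-0.9998,0.0182)
θ=6°: P = B + -0.94·ex + 3.40·ey = (-2.4220,-0.7734)
θ=27°: B = A + 1.00·(cos27°, sin27°) = (0.8910, 0.4540)
θ=27°: |BD| = 6.1258
θ=27°: circle(B,8.00) ∩ circle(D,10.00): a=0.1245, h=7.9990
θ=27°:   candidates: C₊=(1.6080,8.4218) cross=49.001; C₋=(0.4224,-7.5323) cross=-49.001
θ=27°:   branch + wants cross > 0 → take C=(1.6080,8.4218) (cross=49.001)
θ=27°: ex = (C−B)/|BC| = (0.0896,0.9960); ey = (-0.9960,0.0896)
θ=27°: P = B + -0.94·ex + 3.40·ey = (-2.5796,-0.1775)
θ=75°: B = A + 1.00·(cos75°, sin75°) = (0.2588, 0.9659)
θ=75°: |BD| = 6.8100
θ=75°: circle(B,8.00) ∩ circle(D,10.00): a=0.7619, h=7.9636
θ=75°:   candidates: C₊=(2.1425,8.7410) cross=54.233; C₋=(-0.1166,-7.0253) cross=-54.233
θ=75°:   branch + wants cross > 0 → take C=(2.1425,8.7410) (cross=54.233)
θ=75°: ex = (C−B)/|BC| = (0.2355,0.9719); ey = (-0.9719,0.2355)
θ=75°: P = B + -0.94·ex + 3.40·ey = (-3.2669,0.8529)
θ=202°: B = A + 1.00·(cos202°, sin202°) = (-0.9272, -0.3746)
θ=202°: |BD| = 7.9360
θ=202°: circle(B,8.00) ∩ circle(D,10.00): a=1.6999, h=7.8173
θ=202°:   candidates: C₊=(0.4018,7.5142) cross=62.038; C₋=(1.1398,-8.1030) cross=-62.038
θ=202°:   branch + wants cross > 0 → take C=(0.4018,7.5142) (cross=62.038)
θ=202°: ex = (C−B)/|BC| = (0.1661,0.9861); ey = (-0.9861,0.1661)
θ=202°: P = B + -0.94·ex + 3.40·ey = (-4.4361,-0.7367)

θ=6°: -2.42 -0.77
θ=27°: -2.58 -0.18
θ=75°: -3.27 0.85
θ=202°: -4.44 -0.74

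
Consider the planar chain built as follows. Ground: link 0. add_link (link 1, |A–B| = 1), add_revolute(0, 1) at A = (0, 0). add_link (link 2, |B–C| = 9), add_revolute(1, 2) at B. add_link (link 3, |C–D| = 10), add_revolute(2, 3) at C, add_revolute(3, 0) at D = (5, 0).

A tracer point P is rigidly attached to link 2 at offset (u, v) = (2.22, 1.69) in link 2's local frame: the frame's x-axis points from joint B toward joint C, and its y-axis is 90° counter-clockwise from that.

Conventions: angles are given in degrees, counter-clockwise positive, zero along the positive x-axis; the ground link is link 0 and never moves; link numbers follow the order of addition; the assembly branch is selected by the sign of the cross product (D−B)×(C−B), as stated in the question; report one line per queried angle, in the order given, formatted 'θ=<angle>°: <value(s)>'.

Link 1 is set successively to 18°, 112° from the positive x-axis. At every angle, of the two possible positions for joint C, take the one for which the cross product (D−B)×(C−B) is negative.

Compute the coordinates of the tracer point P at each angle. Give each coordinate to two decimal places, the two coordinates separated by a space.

A=(0,0), D=(5.00,0)
θ=18°: B = A + 1.00·(cos18°, sin18°) = (0.9511, 0.3090)
θ=18°: |BD| = 4.0607
θ=18°: circle(B,9.00) ∩ circle(D,10.00): a=-0.3091, h=8.9947
θ=18°:   candidates: C₊=(1.3273,9.3011) cross=36.525; C₋=(-0.0417,-8.6361) cross=-36.525
θ=18°:   branch - wants cross < 0 → take C=(-0.0417,-8.6361) (cross=-36.525)
θ=18°: ex = (C−B)/|BC| = (-0.1103,-0.9939); ey = (0.9939,-0.1103)
θ=18°: P = B + 2.22·ex + 1.69·ey = (2.3859,-2.0838)
θ=112°: B = A + 1.00·(cos112°, sin112°) = (-0.3746, 0.9272)
θ=112°: |BD| = 5.4540
θ=112°: circle(B,9.00) ∩ circle(D,10.00): a=0.9852, h=8.9459
θ=112°:   candidates: C₊=(2.1170,9.5754) cross=48.791; C₋=(-0.9246,-8.0560) cross=-48.791
θ=112°:   branch - wants cross < 0 → take C=(-0.9246,-8.0560) (cross=-48.791)
θ=112°: ex = (C−B)/|BC| = (-0.0611,-0.9981); ey = (0.9981,-0.0611)
θ=112°: P = B + 2.22·ex + 1.69·ey = (1.1766,-1.3919)

θ=18°: 2.39 -2.08
θ=112°: 1.18 -1.39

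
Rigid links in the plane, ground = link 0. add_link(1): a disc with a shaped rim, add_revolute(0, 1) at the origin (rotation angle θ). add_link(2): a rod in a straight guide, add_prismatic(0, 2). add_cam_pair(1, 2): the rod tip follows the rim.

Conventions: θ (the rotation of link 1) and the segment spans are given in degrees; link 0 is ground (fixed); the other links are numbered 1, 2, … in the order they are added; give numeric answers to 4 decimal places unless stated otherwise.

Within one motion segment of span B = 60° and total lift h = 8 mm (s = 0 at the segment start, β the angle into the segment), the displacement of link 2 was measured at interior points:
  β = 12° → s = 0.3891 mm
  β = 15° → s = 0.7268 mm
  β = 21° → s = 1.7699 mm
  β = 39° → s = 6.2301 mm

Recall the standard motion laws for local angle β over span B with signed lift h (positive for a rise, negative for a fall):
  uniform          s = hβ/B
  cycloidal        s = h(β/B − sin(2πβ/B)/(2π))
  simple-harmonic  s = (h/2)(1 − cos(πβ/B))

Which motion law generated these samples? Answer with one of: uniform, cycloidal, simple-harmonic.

candidates at β/B = r: uniform s = h·r (linear in β); cycloidal s = h·(r − sin(2πr)/(2π)); simple-harmonic s = (h/2)(1 − cos(πr))
β=12°: printed 0.3891 | uniform 1.6000, cycloidal 0.3891, simple-harmonic 0.7639
β=15°: printed 0.7268 | uniform 2.0000, cycloidal 0.7268, simple-harmonic 1.1716
β=21°: printed 1.7699 | uniform 2.8000, cycloidal 1.7699, simple-harmonic 2.1840
β=39°: printed 6.2301 | uniform 5.2000, cycloidal 6.2301, simple-harmonic 5.8160
only one law matches every sample → cycloidal

cycloidal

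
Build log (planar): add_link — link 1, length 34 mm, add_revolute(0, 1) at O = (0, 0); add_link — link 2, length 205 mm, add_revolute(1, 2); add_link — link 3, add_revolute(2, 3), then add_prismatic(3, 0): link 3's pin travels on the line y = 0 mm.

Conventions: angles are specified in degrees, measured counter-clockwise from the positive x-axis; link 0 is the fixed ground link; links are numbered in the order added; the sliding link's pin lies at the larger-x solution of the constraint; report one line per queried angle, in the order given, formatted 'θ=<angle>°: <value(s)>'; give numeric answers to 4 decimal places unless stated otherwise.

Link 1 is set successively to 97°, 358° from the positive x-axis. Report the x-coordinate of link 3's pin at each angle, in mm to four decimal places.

geometry: r = 34 mm, L = 205 mm, e = 0 mm
θ=97°: crank pin P = (r cos θ, r sin θ) = (-4.143558, 33.746569)
θ=97°: h = r sin θ − e = 33.746569 − 0 = 33.746569
θ=97°: x = r cos θ + √(L² − h²) = -4.143558 + 202.203286 = 198.059729
θ=358°: crank pin P = (r cos θ, r sin θ) = (33.979288, -1.186583)
θ=358°: h = r sin θ − e = -1.186583 − 0 = -1.186583
θ=358°: x = r cos θ + √(L² − h²) = 33.979288 + 204.996566 = 238.975854

θ=97°: 198.0597
θ=358°: 238.9759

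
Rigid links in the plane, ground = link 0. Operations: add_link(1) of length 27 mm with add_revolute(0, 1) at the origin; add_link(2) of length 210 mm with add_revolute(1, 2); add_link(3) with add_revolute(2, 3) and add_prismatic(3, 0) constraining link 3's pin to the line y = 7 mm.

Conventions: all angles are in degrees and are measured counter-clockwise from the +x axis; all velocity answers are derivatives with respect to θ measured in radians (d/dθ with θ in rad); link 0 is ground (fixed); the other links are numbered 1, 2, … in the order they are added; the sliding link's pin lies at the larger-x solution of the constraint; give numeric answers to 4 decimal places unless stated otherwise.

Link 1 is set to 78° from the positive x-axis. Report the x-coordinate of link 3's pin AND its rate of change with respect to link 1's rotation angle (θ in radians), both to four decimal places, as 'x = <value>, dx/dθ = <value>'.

geometry: r = 27 mm, L = 210 mm, e = 7 mm
crank pin P = (r cos θ, r sin θ) = (5.613616, 26.409985)
h = r sin θ − e = 26.409985 − 7 = 19.409985
x = r cos θ + √(L² − h²) = 5.613616 + 209.101058 = 214.714674
dx/dθ = −r sin θ − h·r cos θ/√(L² − h²) (θ in radians; h = 19.409985) = -26.931074

x = 214.7147, dx/dθ = -26.9311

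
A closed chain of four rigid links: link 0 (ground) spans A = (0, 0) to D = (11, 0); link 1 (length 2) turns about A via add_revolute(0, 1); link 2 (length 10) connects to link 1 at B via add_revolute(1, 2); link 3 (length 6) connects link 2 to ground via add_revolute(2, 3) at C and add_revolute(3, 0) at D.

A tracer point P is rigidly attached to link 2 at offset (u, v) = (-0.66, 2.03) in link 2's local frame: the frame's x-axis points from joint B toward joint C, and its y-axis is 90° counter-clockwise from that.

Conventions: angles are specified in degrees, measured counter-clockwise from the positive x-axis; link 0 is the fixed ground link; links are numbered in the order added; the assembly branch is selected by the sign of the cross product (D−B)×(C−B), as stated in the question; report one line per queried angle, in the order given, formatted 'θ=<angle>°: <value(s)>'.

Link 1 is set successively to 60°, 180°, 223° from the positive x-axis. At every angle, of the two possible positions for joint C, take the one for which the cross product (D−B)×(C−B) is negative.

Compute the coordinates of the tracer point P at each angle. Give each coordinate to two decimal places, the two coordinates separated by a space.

A=(0,0), D=(11.00,0)
θ=60°: B = A + 2.00·(cos60°, sin60°) = (1.0000, 1.7321)
θ=60°: |BD| = 10.1489
θ=60°: circle(B,10.00) ∩ circle(D,6.00): a=8.2275, h=5.6840
θ=60°:   candidates: C₊=(10.0769,5.9286) cross=57.687; C₋=(8.1367,-5.2727) cross=-57.687
θ=60°:   branch - wants cross < 0 → take C=(8.1367,-5.2727) (cross=-57.687)
θ=60°: ex = (C−B)/|BC| = (0.7137,-0.7005); ey = (0.7005,0.7137)
θ=60°: P = B + -0.66·ex + 2.03·ey = (1.9509,3.6431)
θ=180°: B = A + 2.00·(cos180°, sin180°) = (-2.0000, 0.0000)
θ=180°: |BD| = 13.0000
θ=180°: circle(B,10.00) ∩ circle(D,6.00): a=8.9615, h=4.4374
θ=180°:   candidates: C₊=(6.9615,4.4374) cross=57.687; C₋=(6.9615,-4.4374) cross=-57.687
θ=180°:   branch - wants cross < 0 → take C=(6.9615,-4.4374) (cross=-57.687)
θ=180°: ex = (C−B)/|BC| = (0.8962,-0.4437); ey = (0.4437,0.8962)
θ=180°: P = B + -0.66·ex + 2.03·ey = (-1.6907,2.1121)
θ=223°: B = A + 2.00·(cos223°, sin223°) = (-1.4627, -1.3640)
θ=223°: |BD| = 12.5371
θ=223°: circle(B,10.00) ∩ circle(D,6.00): a=8.8210, h=4.7107
θ=223°:   candidates: C₊=(6.7934,4.2784) cross=59.058; C₋=(7.8184,-5.0870) cross=-59.058
θ=223°:   branch - wants cross < 0 → take C=(7.8184,-5.0870) (cross=-59.058)
θ=223°: ex = (C−B)/|BC| = (0.9281,-0.3723); ey = (0.3723,0.9281)
θ=223°: P = B + -0.66·ex + 2.03·ey = (-1.3195,0.7658)

θ=60°: 1.95 3.64
θ=180°: -1.69 2.11
θ=223°: -1.32 0.77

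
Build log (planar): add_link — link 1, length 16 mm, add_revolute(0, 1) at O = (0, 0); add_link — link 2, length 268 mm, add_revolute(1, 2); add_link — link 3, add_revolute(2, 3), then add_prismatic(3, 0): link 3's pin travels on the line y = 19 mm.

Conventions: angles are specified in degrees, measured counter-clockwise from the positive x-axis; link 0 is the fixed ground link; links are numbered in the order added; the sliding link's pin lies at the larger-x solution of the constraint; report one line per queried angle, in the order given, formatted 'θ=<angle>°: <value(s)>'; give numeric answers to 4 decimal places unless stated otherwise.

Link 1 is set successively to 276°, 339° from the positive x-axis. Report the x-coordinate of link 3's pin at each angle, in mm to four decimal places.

geometry: r = 16 mm, L = 268 mm, e = 19 mm
θ=276°: crank pin P = (r cos θ, r sin θ) = (1.672455, -15.912350)
θ=276°: h = r sin θ − e = -15.912350 − 19 = -34.912350
θ=276°: x = r cos θ + √(L² − h²) = 1.672455 + 265.716254 = 267.388710
θ=339°: crank pin P = (r cos θ, r sin θ) = (14.937287, -5.733887)
θ=339°: h = r sin θ − e = -5.733887 − 19 = -24.733887
θ=339°: x = r cos θ + √(L² − h²) = 14.937287 + 266.856206 = 281.793493

θ=276°: 267.3887
θ=339°: 281.7935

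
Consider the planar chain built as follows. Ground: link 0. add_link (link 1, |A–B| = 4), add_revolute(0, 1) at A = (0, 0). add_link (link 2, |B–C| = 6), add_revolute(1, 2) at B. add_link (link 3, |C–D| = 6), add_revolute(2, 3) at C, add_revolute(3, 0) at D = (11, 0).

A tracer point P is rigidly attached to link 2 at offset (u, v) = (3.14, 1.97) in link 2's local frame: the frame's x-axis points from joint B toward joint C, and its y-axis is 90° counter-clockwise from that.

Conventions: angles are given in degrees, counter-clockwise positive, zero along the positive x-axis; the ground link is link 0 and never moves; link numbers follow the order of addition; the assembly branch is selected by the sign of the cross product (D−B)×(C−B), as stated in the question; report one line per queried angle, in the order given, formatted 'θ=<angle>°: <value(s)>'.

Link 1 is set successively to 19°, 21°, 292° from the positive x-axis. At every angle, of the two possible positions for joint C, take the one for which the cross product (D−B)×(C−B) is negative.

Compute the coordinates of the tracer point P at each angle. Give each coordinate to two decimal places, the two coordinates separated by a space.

A=(0,0), D=(11.00,0)
θ=19°: B = A + 4.00·(cos19°, sin19°) = (3.7821, 1.3023)
θ=19°: |BD| = 7.3345
θ=19°: circle(B,6.00) ∩ circle(D,6.00): a=3.6672, h=4.7488
θ=19°:   candidates: C₊=(8.2342,5.3245) cross=34.830; C₋=(6.5479,-4.0222) cross=-34.830
θ=19°:   branch - wants cross < 0 → take C=(6.5479,-4.0222) (cross=-34.830)
θ=19°: ex = (C−B)/|BC| = (0.4610,-0.8874); ey = (0.8874,0.4610)
θ=19°: P = B + 3.14·ex + 1.97·ey = (6.9777,-0.5761)
θ=21°: B = A + 4.00·(cos21°, sin21°) = (3.7343, 1.4335)
θ=21°: |BD| = 7.4057
θ=21°: circle(B,6.00) ∩ circle(D,6.00): a=3.7029, h=4.7211
θ=21°:   candidates: C₊=(8.2810,5.3485) cross=34.963; C₋=(6.4533,-3.9151) cross=-34.963
θ=21°:   branch - wants cross < 0 → take C=(6.4533,-3.9151) (cross=-34.963)
θ=21°: ex = (C−B)/|BC| = (0.4532,-0.8914); ey = (0.8914,0.4532)
θ=21°: P = B + 3.14·ex + 1.97·ey = (6.9134,-0.4729)
θ=292°: B = A + 4.00·(cos292°, sin292°) = (1.4984, -3.7087)
θ=292°: |BD| = 10.1997
θ=292°: circle(B,6.00) ∩ circle(D,6.00): a=5.0999, h=3.1609
θ=292°:   candidates: C₊=(5.0999,1.0902) cross=32.240; C₋=(7.3986,-4.7989) cross=-32.240
θ=292°:   branch - wants cross < 0 → take C=(7.3986,-4.7989) (cross=-32.240)
θ=292°: ex = (C−B)/|BC| = (0.9834,-0.1817); ey = (0.1817,0.9834)
θ=292°: P = B + 3.14·ex + 1.97·ey = (4.9441,-2.3421)

θ=19°: 6.98 -0.58
θ=21°: 6.91 -0.47
θ=292°: 4.94 -2.34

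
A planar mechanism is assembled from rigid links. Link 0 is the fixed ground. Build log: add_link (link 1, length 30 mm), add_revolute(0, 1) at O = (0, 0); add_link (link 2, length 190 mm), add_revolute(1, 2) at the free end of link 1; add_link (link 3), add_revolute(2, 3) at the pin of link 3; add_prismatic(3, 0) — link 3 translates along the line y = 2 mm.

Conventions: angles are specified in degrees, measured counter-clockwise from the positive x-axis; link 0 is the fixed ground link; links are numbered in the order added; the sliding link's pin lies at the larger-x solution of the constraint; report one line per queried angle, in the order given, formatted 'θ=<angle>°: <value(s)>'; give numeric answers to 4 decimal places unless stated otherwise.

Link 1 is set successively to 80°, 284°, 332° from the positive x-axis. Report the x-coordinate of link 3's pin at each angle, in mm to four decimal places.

geometry: r = 30 mm, L = 190 mm, e = 2 mm
θ=80°: crank pin P = (r cos θ, r sin θ) = (5.209445, 29.544233)
θ=80°: h = r sin θ − e = 29.544233 − 2 = 27.544233
θ=80°: x = r cos θ + √(L² − h²) = 5.209445 + 187.992860 = 193.202305
θ=284°: crank pin P = (r cos θ, r sin θ) = (7.257657, -29.108872)
θ=284°: h = r sin θ − e = -29.108872 − 2 = -31.108872
θ=284°: x = r cos θ + √(L² − h²) = 7.257657 + 187.435957 = 194.693614
θ=332°: crank pin P = (r cos θ, r sin θ) = (26.488428, -14.084147)
θ=332°: h = r sin θ − e = -14.084147 − 2 = -16.084147
θ=332°: x = r cos θ + √(L² − h²) = 26.488428 + 189.317987 = 215.806415

θ=80°: 193.2023
θ=284°: 194.6936
θ=332°: 215.8064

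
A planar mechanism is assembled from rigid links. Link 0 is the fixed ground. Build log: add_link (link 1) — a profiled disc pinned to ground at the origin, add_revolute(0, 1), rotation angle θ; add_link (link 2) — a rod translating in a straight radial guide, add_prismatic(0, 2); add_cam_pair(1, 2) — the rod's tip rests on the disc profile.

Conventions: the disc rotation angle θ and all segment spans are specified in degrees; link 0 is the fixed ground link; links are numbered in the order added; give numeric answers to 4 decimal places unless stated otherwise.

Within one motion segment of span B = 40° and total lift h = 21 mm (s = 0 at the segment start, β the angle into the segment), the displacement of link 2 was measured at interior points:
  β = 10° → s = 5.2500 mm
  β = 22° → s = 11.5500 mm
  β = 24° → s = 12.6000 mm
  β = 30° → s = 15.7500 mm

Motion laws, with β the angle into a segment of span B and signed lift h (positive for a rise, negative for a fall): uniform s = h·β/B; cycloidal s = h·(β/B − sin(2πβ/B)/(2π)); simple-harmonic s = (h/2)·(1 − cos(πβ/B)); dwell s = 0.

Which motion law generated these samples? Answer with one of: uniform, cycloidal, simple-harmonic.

candidates at β/B = r: uniform s = h·r (linear in β); cycloidal s = h·(r − sin(2πr)/(2π)); simple-harmonic s = (h/2)(1 − cos(πr))
β=10°: printed 5.2500 | uniform 5.2500, cycloidal 1.9077, simple-harmonic 3.0754
β=22°: printed 11.5500 | uniform 11.5500, cycloidal 12.5828, simple-harmonic 12.1426
β=24°: printed 12.6000 | uniform 12.6000, cycloidal 14.5645, simple-harmonic 13.7447
β=30°: printed 15.7500 | uniform 15.7500, cycloidal 19.0923, simple-harmonic 17.9246
only one law matches every sample → uniform

uniform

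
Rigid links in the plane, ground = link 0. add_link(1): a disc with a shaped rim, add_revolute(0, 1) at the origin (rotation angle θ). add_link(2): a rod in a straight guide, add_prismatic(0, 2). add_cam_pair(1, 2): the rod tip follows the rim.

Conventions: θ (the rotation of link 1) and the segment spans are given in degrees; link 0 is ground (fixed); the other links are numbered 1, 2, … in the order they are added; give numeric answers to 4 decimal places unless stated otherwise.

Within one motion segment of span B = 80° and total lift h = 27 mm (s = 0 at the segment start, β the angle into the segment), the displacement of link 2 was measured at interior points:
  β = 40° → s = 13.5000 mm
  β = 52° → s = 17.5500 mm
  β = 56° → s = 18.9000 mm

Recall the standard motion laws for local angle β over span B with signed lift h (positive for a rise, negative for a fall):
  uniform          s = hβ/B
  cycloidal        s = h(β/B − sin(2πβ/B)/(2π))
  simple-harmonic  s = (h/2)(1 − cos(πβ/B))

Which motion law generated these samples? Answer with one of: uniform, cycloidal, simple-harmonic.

candidates at β/B = r: uniform s = h·r (linear in β); cycloidal s = h·(r − sin(2πr)/(2π)); simple-harmonic s = (h/2)(1 − cos(πr))
β=40°: printed 13.5000 | uniform 13.5000, cycloidal 13.5000, simple-harmonic 13.5000
β=52°: printed 17.5500 | uniform 17.5500, cycloidal 21.0265, simple-harmonic 19.6289
β=56°: printed 18.9000 | uniform 18.9000, cycloidal 22.9869, simple-harmonic 21.4351
only one law matches every sample → uniform

uniform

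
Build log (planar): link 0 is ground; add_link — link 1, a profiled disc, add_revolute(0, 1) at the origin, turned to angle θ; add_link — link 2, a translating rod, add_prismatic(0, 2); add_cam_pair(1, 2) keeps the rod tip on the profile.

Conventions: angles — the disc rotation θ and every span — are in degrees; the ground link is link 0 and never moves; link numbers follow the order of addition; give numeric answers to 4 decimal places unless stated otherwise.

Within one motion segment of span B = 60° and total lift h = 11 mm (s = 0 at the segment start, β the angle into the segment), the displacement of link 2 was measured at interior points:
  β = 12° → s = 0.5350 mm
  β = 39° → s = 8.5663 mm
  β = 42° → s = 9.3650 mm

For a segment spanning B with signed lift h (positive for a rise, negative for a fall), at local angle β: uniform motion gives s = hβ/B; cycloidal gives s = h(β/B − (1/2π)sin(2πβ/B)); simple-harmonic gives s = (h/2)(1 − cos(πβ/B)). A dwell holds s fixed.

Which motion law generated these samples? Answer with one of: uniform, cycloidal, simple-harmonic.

candidates at β/B = r: uniform s = h·r (linear in β); cycloidal s = h·(r − sin(2πr)/(2π)); simple-harmonic s = (h/2)(1 − cos(πr))
β=12°: printed 0.5350 | uniform 2.2000, cycloidal 0.5350, simple-harmonic 1.0504
β=39°: printed 8.5663 | uniform 7.1500, cycloidal 8.5663, simple-harmonic 7.9969
β=42°: printed 9.3650 | uniform 7.7000, cycloidal 9.3650, simple-harmonic 8.7328
only one law matches every sample → cycloidal

cycloidal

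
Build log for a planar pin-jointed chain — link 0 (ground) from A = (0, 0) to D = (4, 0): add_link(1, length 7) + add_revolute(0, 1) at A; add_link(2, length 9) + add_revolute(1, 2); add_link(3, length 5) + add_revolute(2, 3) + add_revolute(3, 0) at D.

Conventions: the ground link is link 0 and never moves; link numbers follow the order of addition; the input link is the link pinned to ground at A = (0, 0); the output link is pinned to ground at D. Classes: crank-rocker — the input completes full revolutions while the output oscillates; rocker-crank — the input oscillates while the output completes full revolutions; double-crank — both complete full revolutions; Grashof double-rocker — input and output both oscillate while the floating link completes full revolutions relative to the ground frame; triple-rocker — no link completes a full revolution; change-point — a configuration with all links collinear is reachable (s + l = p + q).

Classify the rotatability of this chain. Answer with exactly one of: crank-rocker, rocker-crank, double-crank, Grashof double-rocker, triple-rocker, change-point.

lengths: ground=4, input=7, coupler=9, output=5
sorted: s=4 (shortest), l=9 (longest), p+q=12
s + l = 13 vs p + q = 12
s + l > p + q → non-Grashof → no link fully rotates → triple-rocker

triple-rocker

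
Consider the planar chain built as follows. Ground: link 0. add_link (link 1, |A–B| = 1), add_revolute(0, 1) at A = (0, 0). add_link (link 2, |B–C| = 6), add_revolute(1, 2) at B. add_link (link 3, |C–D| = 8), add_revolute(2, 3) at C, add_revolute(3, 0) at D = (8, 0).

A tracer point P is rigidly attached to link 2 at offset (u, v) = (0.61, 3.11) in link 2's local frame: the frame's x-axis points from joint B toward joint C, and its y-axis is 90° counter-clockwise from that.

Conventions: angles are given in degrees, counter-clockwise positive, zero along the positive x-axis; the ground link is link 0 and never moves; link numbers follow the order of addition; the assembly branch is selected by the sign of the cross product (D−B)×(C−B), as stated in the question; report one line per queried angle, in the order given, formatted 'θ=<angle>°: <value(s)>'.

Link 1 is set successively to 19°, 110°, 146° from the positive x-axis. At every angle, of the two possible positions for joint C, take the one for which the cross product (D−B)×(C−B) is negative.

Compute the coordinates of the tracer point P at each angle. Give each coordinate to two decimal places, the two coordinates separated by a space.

A=(0,0), D=(8.00,0)
θ=19°: B = A + 1.00·(cos19°, sin19°) = (0.9455, 0.3256)
θ=19°: |BD| = 7.0620
θ=19°: circle(B,6.00) ∩ circle(D,8.00): a=1.5486, h=5.7967
θ=19°:   candidates: C₊=(2.7597,6.0447) cross=40.936; C₋=(2.2252,-5.5364) cross=-40.936
θ=19°:   branch - wants cross < 0 → take C=(2.2252,-5.5364) (cross=-40.936)
θ=19°: ex = (C−B)/|BC| = (0.2133,-0.9770); ey = (0.9770,0.2133)
θ=19°: P = B + 0.61·ex + 3.11·ey = (4.1141,0.3929)
θ=110°: B = A + 1.00·(cos110°, sin110°) = (-0.3420, 0.9397)
θ=110°: |BD| = 8.3948
θ=110°: circle(B,6.00) ∩ circle(D,8.00): a=2.5297, h=5.4407
θ=110°:   candidates: C₊=(2.7808,6.0630) cross=45.673; C₋=(1.5628,-4.7499) cross=-45.673
θ=110°:   branch - wants cross < 0 → take C=(1.5628,-4.7499) (cross=-45.673)
θ=110°: ex = (C−B)/|BC| = (0.3175,-0.9483); ey = (0.9483,0.3175)
θ=110°: P = B + 0.61·ex + 3.11·ey = (2.8008,1.3486)
θ=146°: B = A + 1.00·(cos146°, sin146°) = (-0.8290, 0.5592)
θ=146°: |BD| = 8.8467
θ=146°: circle(B,6.00) ∩ circle(D,8.00): a=2.8409, h=5.2848
θ=146°:   candidates: C₊=(2.3402,5.6539) cross=46.754; C₋=(1.6721,-4.8946) cross=-46.754
θ=146°:   branch - wants cross < 0 → take C=(1.6721,-4.8946) (cross=-46.754)
θ=146°: ex = (C−B)/|BC| = (0.4169,-0.9090); ey = (0.9090,0.4169)
θ=146°: P = B + 0.61·ex + 3.11·ey = (2.2522,1.3011)

θ=19°: 4.11 0.39
θ=110°: 2.80 1.35
θ=146°: 2.25 1.30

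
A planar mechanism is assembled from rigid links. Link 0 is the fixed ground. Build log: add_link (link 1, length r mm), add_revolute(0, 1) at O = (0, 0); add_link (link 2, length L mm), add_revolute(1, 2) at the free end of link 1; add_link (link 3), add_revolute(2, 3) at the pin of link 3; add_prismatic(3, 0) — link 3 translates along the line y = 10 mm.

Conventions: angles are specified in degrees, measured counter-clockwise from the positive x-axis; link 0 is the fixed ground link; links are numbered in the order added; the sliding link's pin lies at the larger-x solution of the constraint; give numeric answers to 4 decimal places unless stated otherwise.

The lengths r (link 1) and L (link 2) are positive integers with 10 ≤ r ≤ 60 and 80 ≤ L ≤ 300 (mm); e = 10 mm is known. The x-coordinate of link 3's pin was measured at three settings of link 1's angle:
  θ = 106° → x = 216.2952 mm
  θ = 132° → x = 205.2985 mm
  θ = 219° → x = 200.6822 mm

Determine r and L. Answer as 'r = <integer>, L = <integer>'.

constraint per measurement: (x − r cos θ)² + (r sin θ − e)² = L²
subtracting the θ₁ and θ₂ equations cancels the r² and L² terms:
r = (x₁² − x₂²) / (2[(x₁cos θ₁ + e sin θ₁) − (x₂cos θ₂ + e sin θ₂)]) = 28.9999 → r = 29
L² = (x₁ − r cos θ₁)² + (r sin θ₁ − e)² = 50624.9859 → L = 225.0000 → L = 225
check at θ₃=219°: x = 200.6822 (printed 200.6822) ✓

r = 29, L = 225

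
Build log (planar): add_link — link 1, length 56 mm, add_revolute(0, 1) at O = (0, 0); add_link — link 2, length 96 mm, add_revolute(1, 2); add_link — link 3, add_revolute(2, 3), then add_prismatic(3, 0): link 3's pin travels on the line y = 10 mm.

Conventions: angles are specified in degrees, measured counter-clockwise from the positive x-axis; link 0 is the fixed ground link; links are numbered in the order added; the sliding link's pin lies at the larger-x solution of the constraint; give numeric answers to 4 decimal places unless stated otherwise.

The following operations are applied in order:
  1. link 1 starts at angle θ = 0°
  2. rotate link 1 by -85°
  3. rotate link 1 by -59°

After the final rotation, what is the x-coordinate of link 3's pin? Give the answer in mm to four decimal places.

geometry: r = 56 mm, L = 96 mm, e = 10 mm; θ starts at 0°
rotate link 1 by -85°: θ ← 0° -85° = -85°
rotate link 1 by -59°: θ ← -85° -59° = -144°
crank pin P = (r cos θ, r sin θ) = (-45.304952, -32.915974)
h = r sin θ − e = -32.915974 − 10 = -42.915974
x = r cos θ + √(L² − h²) = -45.304952 + 85.873274 = 40.568322

40.5683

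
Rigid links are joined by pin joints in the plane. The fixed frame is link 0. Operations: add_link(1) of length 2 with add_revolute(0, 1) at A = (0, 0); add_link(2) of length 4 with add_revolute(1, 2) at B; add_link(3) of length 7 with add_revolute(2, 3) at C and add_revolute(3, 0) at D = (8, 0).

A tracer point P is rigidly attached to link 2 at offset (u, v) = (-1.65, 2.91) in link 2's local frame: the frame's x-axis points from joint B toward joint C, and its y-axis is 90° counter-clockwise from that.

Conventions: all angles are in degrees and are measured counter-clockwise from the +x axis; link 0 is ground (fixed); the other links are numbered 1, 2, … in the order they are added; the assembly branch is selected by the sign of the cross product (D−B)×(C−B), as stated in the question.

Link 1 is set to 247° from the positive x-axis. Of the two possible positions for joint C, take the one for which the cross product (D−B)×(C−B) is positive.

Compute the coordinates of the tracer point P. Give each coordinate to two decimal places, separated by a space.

A=(0,0), D=(8.00,0)
B = A + 2.00·(cos247°, sin247°) = (-0.7815, -1.8410)
|BD| = 8.9724
circle(B,4.00) ∩ circle(D,7.00): a=2.6472, h=2.9987
  candidates: C₊=(1.1941,1.6371) cross=26.906; C₋=(2.4247,-4.2328) cross=-26.906
  branch + wants cross > 0 → take C=(1.1941,1.6371) (cross=26.906)
ex = (C−B)/|BC| = (0.4939,0.8695); ey = (-0.8695,0.4939)
P = B + -1.65·ex + 2.91·ey = (-4.1267,-1.8385)

-4.13 -1.84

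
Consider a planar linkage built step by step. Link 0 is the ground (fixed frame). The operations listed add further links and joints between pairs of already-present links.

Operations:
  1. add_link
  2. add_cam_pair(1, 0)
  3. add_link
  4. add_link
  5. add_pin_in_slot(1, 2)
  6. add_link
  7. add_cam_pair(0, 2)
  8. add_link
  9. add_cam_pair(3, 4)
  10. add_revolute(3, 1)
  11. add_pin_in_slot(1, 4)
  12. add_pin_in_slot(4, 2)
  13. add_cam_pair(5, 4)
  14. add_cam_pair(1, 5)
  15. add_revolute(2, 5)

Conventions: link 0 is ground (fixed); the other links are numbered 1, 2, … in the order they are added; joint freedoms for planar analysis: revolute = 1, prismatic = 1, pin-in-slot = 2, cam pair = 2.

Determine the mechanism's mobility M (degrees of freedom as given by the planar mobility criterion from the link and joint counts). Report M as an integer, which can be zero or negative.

(L,J1,J2)=(1,0,0); link0 fixed
link1: (2,0,0)
C 1-0 [J2]: (2,0,1)
link2: (3,0,1)
link3: (4,0,1)
PS 1-2 [J2]: (4,0,2)
link4: (5,0,2)
C 0-2 [J2]: (5,0,3)
link5: (6,0,3)
C 3-4 [J2]: (6,0,4)
R 3-1 [J1]: (6,1,4)
PS 1-4 [J2]: (6,1,5)
PS 4-2 [J2]: (6,1,6)
C 5-4 [J2]: (6,1,7)
C 1-5 [J2]: (6,1,8)
R 2-5 [J1]: (6,2,8)
Grübler: 3·5 − 2·2 − 8 = 3

M = 3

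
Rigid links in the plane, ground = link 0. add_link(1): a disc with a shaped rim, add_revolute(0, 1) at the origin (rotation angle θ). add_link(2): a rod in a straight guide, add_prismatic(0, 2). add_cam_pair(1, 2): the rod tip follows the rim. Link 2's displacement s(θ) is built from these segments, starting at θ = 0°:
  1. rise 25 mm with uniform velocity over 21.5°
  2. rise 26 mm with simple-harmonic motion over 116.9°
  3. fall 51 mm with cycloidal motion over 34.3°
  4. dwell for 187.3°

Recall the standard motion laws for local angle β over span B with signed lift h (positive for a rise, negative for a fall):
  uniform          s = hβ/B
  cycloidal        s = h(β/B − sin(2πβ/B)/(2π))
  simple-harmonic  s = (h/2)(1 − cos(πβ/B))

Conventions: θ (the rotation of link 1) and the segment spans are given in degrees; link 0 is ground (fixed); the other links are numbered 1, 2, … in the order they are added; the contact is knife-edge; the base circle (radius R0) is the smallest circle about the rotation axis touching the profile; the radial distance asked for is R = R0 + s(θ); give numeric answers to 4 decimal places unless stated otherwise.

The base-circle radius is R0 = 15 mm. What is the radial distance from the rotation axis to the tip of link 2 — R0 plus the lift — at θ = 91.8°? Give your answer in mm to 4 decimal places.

segment 1 (0° to 21.5°, uniform, h = 25) is passed completely: s = 0.0000 + (25) = 25.0000
θ = 91.8° falls in segment 2 (21.5° to 138.4°, simple-harmonic, h = 26): β = 91.8 − 21.5 = 70.3°, B = 116.9°; Δs = 26/2·(1 − cos(π·0.6014)) = 17.0703; s = 25.0000 + 17.0703 = 42.0703
R = R0 + s = 15 + 42.0703 = 57.0703

57.0703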